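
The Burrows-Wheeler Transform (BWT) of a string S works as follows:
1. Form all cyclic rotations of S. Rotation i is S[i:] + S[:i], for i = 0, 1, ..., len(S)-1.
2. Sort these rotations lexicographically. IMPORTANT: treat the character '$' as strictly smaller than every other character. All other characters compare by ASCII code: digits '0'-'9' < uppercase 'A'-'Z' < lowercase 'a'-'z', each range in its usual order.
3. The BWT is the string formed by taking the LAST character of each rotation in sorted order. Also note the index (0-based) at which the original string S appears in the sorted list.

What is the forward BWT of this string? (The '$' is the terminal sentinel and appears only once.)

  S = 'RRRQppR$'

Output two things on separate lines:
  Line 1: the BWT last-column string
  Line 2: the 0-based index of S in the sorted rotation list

Answer: RRpRR$pQ
5

Derivation:
All 8 rotations (rotation i = S[i:]+S[:i]):
  rot[0] = RRRQppR$
  rot[1] = RRQppR$R
  rot[2] = RQppR$RR
  rot[3] = QppR$RRR
  rot[4] = ppR$RRRQ
  rot[5] = pR$RRRQp
  rot[6] = R$RRRQpp
  rot[7] = $RRRQppR
Sorted (with $ < everything):
  sorted[0] = $RRRQppR  (last char: 'R')
  sorted[1] = QppR$RRR  (last char: 'R')
  sorted[2] = R$RRRQpp  (last char: 'p')
  sorted[3] = RQppR$RR  (last char: 'R')
  sorted[4] = RRQppR$R  (last char: 'R')
  sorted[5] = RRRQppR$  (last char: '$')
  sorted[6] = pR$RRRQp  (last char: 'p')
  sorted[7] = ppR$RRRQ  (last char: 'Q')
Last column: RRpRR$pQ
Original string S is at sorted index 5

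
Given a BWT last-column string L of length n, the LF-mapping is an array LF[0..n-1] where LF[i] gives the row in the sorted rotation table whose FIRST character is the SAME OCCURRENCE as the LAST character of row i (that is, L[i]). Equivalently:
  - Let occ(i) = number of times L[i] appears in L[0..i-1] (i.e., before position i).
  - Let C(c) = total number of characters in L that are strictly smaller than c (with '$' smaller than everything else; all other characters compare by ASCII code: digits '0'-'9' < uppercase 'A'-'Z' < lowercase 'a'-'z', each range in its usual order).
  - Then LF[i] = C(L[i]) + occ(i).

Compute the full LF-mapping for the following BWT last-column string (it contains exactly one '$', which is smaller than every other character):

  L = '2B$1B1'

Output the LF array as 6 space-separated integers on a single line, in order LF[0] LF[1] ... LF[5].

Answer: 3 4 0 1 5 2

Derivation:
Char counts: '$':1, '1':2, '2':1, 'B':2
C (first-col start): C('$')=0, C('1')=1, C('2')=3, C('B')=4
L[0]='2': occ=0, LF[0]=C('2')+0=3+0=3
L[1]='B': occ=0, LF[1]=C('B')+0=4+0=4
L[2]='$': occ=0, LF[2]=C('$')+0=0+0=0
L[3]='1': occ=0, LF[3]=C('1')+0=1+0=1
L[4]='B': occ=1, LF[4]=C('B')+1=4+1=5
L[5]='1': occ=1, LF[5]=C('1')+1=1+1=2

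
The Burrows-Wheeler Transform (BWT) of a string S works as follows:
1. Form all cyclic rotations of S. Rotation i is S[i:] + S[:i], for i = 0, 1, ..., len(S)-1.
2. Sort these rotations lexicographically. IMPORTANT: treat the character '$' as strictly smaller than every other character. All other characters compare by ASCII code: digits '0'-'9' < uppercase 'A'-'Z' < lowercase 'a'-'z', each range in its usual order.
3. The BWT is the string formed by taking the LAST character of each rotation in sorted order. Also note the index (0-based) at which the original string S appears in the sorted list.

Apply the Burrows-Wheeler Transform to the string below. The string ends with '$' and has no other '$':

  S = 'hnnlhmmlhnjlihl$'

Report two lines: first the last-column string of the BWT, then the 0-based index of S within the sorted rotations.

All 16 rotations (rotation i = S[i:]+S[:i]):
  rot[0] = hnnlhmmlhnjlihl$
  rot[1] = nnlhmmlhnjlihl$h
  rot[2] = nlhmmlhnjlihl$hn
  rot[3] = lhmmlhnjlihl$hnn
  rot[4] = hmmlhnjlihl$hnnl
  rot[5] = mmlhnjlihl$hnnlh
  rot[6] = mlhnjlihl$hnnlhm
  rot[7] = lhnjlihl$hnnlhmm
  rot[8] = hnjlihl$hnnlhmml
  rot[9] = njlihl$hnnlhmmlh
  rot[10] = jlihl$hnnlhmmlhn
  rot[11] = lihl$hnnlhmmlhnj
  rot[12] = ihl$hnnlhmmlhnjl
  rot[13] = hl$hnnlhmmlhnjli
  rot[14] = l$hnnlhmmlhnjlih
  rot[15] = $hnnlhmmlhnjlihl
Sorted (with $ < everything):
  sorted[0] = $hnnlhmmlhnjlihl  (last char: 'l')
  sorted[1] = hl$hnnlhmmlhnjli  (last char: 'i')
  sorted[2] = hmmlhnjlihl$hnnl  (last char: 'l')
  sorted[3] = hnjlihl$hnnlhmml  (last char: 'l')
  sorted[4] = hnnlhmmlhnjlihl$  (last char: '$')
  sorted[5] = ihl$hnnlhmmlhnjl  (last char: 'l')
  sorted[6] = jlihl$hnnlhmmlhn  (last char: 'n')
  sorted[7] = l$hnnlhmmlhnjlih  (last char: 'h')
  sorted[8] = lhmmlhnjlihl$hnn  (last char: 'n')
  sorted[9] = lhnjlihl$hnnlhmm  (last char: 'm')
  sorted[10] = lihl$hnnlhmmlhnj  (last char: 'j')
  sorted[11] = mlhnjlihl$hnnlhm  (last char: 'm')
  sorted[12] = mmlhnjlihl$hnnlh  (last char: 'h')
  sorted[13] = njlihl$hnnlhmmlh  (last char: 'h')
  sorted[14] = nlhmmlhnjlihl$hn  (last char: 'n')
  sorted[15] = nnlhmmlhnjlihl$h  (last char: 'h')
Last column: lill$lnhnmjmhhnh
Original string S is at sorted index 4

Answer: lill$lnhnmjmhhnh
4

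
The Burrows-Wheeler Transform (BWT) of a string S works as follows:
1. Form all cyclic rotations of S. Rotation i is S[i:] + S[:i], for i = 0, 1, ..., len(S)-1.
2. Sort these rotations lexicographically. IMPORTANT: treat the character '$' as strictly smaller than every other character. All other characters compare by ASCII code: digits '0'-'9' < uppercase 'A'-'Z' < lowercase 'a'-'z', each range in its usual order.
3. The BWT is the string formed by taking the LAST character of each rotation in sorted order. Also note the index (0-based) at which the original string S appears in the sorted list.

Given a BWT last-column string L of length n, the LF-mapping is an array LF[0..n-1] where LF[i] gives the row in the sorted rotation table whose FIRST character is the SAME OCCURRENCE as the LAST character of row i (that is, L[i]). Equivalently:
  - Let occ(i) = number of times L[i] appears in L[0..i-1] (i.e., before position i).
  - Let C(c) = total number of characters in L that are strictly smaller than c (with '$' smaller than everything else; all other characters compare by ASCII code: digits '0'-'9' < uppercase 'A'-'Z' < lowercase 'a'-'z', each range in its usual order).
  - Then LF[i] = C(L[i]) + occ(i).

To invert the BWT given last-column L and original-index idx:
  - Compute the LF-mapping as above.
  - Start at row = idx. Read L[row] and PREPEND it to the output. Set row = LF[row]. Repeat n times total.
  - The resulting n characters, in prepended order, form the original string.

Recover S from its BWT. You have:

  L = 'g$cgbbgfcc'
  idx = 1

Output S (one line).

LF mapping: 7 0 3 8 1 2 9 6 4 5
Walk LF starting at row 1, prepending L[row]:
  step 1: row=1, L[1]='$', prepend. Next row=LF[1]=0
  step 2: row=0, L[0]='g', prepend. Next row=LF[0]=7
  step 3: row=7, L[7]='f', prepend. Next row=LF[7]=6
  step 4: row=6, L[6]='g', prepend. Next row=LF[6]=9
  step 5: row=9, L[9]='c', prepend. Next row=LF[9]=5
  step 6: row=5, L[5]='b', prepend. Next row=LF[5]=2
  step 7: row=2, L[2]='c', prepend. Next row=LF[2]=3
  step 8: row=3, L[3]='g', prepend. Next row=LF[3]=8
  step 9: row=8, L[8]='c', prepend. Next row=LF[8]=4
  step 10: row=4, L[4]='b', prepend. Next row=LF[4]=1
Reversed output: bcgcbcgfg$

Answer: bcgcbcgfg$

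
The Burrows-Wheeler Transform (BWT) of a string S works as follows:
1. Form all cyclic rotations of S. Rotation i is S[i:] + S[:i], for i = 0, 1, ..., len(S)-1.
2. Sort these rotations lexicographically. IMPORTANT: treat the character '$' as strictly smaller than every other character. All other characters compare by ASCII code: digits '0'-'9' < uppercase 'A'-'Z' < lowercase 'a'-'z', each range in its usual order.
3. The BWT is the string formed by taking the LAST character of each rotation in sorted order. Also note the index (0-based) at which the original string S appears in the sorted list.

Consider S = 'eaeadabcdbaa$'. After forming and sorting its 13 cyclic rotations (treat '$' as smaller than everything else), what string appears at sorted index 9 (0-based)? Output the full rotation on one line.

All 13 rotations (rotation i = S[i:]+S[:i]):
  rot[0] = eaeadabcdbaa$
  rot[1] = aeadabcdbaa$e
  rot[2] = eadabcdbaa$ea
  rot[3] = adabcdbaa$eae
  rot[4] = dabcdbaa$eaea
  rot[5] = abcdbaa$eaead
  rot[6] = bcdbaa$eaeada
  rot[7] = cdbaa$eaeadab
  rot[8] = dbaa$eaeadabc
  rot[9] = baa$eaeadabcd
  rot[10] = aa$eaeadabcdb
  rot[11] = a$eaeadabcdba
  rot[12] = $eaeadabcdbaa
Sorted (with $ < everything):
  sorted[0] = $eaeadabcdbaa
  sorted[1] = a$eaeadabcdba
  sorted[2] = aa$eaeadabcdb
  sorted[3] = abcdbaa$eaead
  sorted[4] = adabcdbaa$eae
  sorted[5] = aeadabcdbaa$e
  sorted[6] = baa$eaeadabcd
  sorted[7] = bcdbaa$eaeada
  sorted[8] = cdbaa$eaeadab
  sorted[9] = dabcdbaa$eaea
  sorted[10] = dbaa$eaeadabc
  sorted[11] = eadabcdbaa$ea
  sorted[12] = eaeadabcdbaa$
sorted[9] = dabcdbaa$eaea

Answer: dabcdbaa$eaea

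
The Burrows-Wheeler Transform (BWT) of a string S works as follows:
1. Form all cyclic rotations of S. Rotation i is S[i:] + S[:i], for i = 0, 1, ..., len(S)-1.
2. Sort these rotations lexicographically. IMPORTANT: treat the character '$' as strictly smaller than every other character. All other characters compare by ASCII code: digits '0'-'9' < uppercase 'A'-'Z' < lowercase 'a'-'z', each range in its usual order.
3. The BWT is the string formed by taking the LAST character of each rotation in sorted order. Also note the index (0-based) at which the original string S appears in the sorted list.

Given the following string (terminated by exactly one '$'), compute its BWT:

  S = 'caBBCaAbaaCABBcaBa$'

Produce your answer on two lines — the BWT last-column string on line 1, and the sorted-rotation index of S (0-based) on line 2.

All 19 rotations (rotation i = S[i:]+S[:i]):
  rot[0] = caBBCaAbaaCABBcaBa$
  rot[1] = aBBCaAbaaCABBcaBa$c
  rot[2] = BBCaAbaaCABBcaBa$ca
  rot[3] = BCaAbaaCABBcaBa$caB
  rot[4] = CaAbaaCABBcaBa$caBB
  rot[5] = aAbaaCABBcaBa$caBBC
  rot[6] = AbaaCABBcaBa$caBBCa
  rot[7] = baaCABBcaBa$caBBCaA
  rot[8] = aaCABBcaBa$caBBCaAb
  rot[9] = aCABBcaBa$caBBCaAba
  rot[10] = CABBcaBa$caBBCaAbaa
  rot[11] = ABBcaBa$caBBCaAbaaC
  rot[12] = BBcaBa$caBBCaAbaaCA
  rot[13] = BcaBa$caBBCaAbaaCAB
  rot[14] = caBa$caBBCaAbaaCABB
  rot[15] = aBa$caBBCaAbaaCABBc
  rot[16] = Ba$caBBCaAbaaCABBca
  rot[17] = a$caBBCaAbaaCABBcaB
  rot[18] = $caBBCaAbaaCABBcaBa
Sorted (with $ < everything):
  sorted[0] = $caBBCaAbaaCABBcaBa  (last char: 'a')
  sorted[1] = ABBcaBa$caBBCaAbaaC  (last char: 'C')
  sorted[2] = AbaaCABBcaBa$caBBCa  (last char: 'a')
  sorted[3] = BBCaAbaaCABBcaBa$ca  (last char: 'a')
  sorted[4] = BBcaBa$caBBCaAbaaCA  (last char: 'A')
  sorted[5] = BCaAbaaCABBcaBa$caB  (last char: 'B')
  sorted[6] = Ba$caBBCaAbaaCABBca  (last char: 'a')
  sorted[7] = BcaBa$caBBCaAbaaCAB  (last char: 'B')
  sorted[8] = CABBcaBa$caBBCaAbaa  (last char: 'a')
  sorted[9] = CaAbaaCABBcaBa$caBB  (last char: 'B')
  sorted[10] = a$caBBCaAbaaCABBcaB  (last char: 'B')
  sorted[11] = aAbaaCABBcaBa$caBBC  (last char: 'C')
  sorted[12] = aBBCaAbaaCABBcaBa$c  (last char: 'c')
  sorted[13] = aBa$caBBCaAbaaCABBc  (last char: 'c')
  sorted[14] = aCABBcaBa$caBBCaAba  (last char: 'a')
  sorted[15] = aaCABBcaBa$caBBCaAb  (last char: 'b')
  sorted[16] = baaCABBcaBa$caBBCaA  (last char: 'A')
  sorted[17] = caBBCaAbaaCABBcaBa$  (last char: '$')
  sorted[18] = caBa$caBBCaAbaaCABB  (last char: 'B')
Last column: aCaaABaBaBBCccabA$B
Original string S is at sorted index 17

Answer: aCaaABaBaBBCccabA$B
17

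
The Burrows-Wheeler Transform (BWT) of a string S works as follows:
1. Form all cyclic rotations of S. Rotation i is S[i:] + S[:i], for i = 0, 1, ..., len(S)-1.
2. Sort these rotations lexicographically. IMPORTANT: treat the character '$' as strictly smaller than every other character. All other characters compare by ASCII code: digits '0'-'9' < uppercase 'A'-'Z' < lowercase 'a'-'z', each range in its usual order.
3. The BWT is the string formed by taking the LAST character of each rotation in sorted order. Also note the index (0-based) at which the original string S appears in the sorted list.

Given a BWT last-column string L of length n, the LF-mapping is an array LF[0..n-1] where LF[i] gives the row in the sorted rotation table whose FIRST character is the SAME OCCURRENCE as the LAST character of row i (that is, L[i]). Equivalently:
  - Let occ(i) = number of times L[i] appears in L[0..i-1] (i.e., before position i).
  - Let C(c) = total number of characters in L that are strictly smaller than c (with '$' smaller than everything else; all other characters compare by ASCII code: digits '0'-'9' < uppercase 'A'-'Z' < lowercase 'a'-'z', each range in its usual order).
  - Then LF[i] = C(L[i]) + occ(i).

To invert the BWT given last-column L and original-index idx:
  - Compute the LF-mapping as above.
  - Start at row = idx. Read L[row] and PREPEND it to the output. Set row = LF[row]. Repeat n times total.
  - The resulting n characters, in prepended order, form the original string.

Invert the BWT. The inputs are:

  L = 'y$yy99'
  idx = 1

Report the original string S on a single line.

Answer: 9y9yy$

Derivation:
LF mapping: 3 0 4 5 1 2
Walk LF starting at row 1, prepending L[row]:
  step 1: row=1, L[1]='$', prepend. Next row=LF[1]=0
  step 2: row=0, L[0]='y', prepend. Next row=LF[0]=3
  step 3: row=3, L[3]='y', prepend. Next row=LF[3]=5
  step 4: row=5, L[5]='9', prepend. Next row=LF[5]=2
  step 5: row=2, L[2]='y', prepend. Next row=LF[2]=4
  step 6: row=4, L[4]='9', prepend. Next row=LF[4]=1
Reversed output: 9y9yy$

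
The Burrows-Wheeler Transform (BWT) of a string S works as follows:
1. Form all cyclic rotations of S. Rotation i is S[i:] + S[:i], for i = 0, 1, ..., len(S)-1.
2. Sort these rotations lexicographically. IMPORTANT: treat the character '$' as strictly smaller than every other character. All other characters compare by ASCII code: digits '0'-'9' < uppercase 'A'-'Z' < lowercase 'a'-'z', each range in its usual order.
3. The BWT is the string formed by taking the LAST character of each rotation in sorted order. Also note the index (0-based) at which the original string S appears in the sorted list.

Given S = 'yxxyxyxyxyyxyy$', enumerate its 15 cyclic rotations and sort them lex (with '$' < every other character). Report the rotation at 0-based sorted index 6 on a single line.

All 15 rotations (rotation i = S[i:]+S[:i]):
  rot[0] = yxxyxyxyxyyxyy$
  rot[1] = xxyxyxyxyyxyy$y
  rot[2] = xyxyxyxyyxyy$yx
  rot[3] = yxyxyxyyxyy$yxx
  rot[4] = xyxyxyyxyy$yxxy
  rot[5] = yxyxyyxyy$yxxyx
  rot[6] = xyxyyxyy$yxxyxy
  rot[7] = yxyyxyy$yxxyxyx
  rot[8] = xyyxyy$yxxyxyxy
  rot[9] = yyxyy$yxxyxyxyx
  rot[10] = yxyy$yxxyxyxyxy
  rot[11] = xyy$yxxyxyxyxyy
  rot[12] = yy$yxxyxyxyxyyx
  rot[13] = y$yxxyxyxyxyyxy
  rot[14] = $yxxyxyxyxyyxyy
Sorted (with $ < everything):
  sorted[0] = $yxxyxyxyxyyxyy
  sorted[1] = xxyxyxyxyyxyy$y
  sorted[2] = xyxyxyxyyxyy$yx
  sorted[3] = xyxyxyyxyy$yxxy
  sorted[4] = xyxyyxyy$yxxyxy
  sorted[5] = xyy$yxxyxyxyxyy
  sorted[6] = xyyxyy$yxxyxyxy
  sorted[7] = y$yxxyxyxyxyyxy
  sorted[8] = yxxyxyxyxyyxyy$
  sorted[9] = yxyxyxyyxyy$yxx
  sorted[10] = yxyxyyxyy$yxxyx
  sorted[11] = yxyy$yxxyxyxyxy
  sorted[12] = yxyyxyy$yxxyxyx
  sorted[13] = yy$yxxyxyxyxyyx
  sorted[14] = yyxyy$yxxyxyxyx
sorted[6] = xyyxyy$yxxyxyxy

Answer: xyyxyy$yxxyxyxy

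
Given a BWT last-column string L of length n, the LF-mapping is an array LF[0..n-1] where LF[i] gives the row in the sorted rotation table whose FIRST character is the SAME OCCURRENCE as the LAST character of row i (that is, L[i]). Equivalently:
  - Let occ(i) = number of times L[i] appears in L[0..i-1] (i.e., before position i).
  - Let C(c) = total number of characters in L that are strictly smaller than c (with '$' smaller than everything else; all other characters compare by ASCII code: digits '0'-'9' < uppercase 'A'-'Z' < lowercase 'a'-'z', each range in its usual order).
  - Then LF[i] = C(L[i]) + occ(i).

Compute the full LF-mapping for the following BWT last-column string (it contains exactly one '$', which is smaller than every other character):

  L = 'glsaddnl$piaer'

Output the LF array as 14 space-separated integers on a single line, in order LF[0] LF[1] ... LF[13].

Answer: 6 8 13 1 3 4 10 9 0 11 7 2 5 12

Derivation:
Char counts: '$':1, 'a':2, 'd':2, 'e':1, 'g':1, 'i':1, 'l':2, 'n':1, 'p':1, 'r':1, 's':1
C (first-col start): C('$')=0, C('a')=1, C('d')=3, C('e')=5, C('g')=6, C('i')=7, C('l')=8, C('n')=10, C('p')=11, C('r')=12, C('s')=13
L[0]='g': occ=0, LF[0]=C('g')+0=6+0=6
L[1]='l': occ=0, LF[1]=C('l')+0=8+0=8
L[2]='s': occ=0, LF[2]=C('s')+0=13+0=13
L[3]='a': occ=0, LF[3]=C('a')+0=1+0=1
L[4]='d': occ=0, LF[4]=C('d')+0=3+0=3
L[5]='d': occ=1, LF[5]=C('d')+1=3+1=4
L[6]='n': occ=0, LF[6]=C('n')+0=10+0=10
L[7]='l': occ=1, LF[7]=C('l')+1=8+1=9
L[8]='$': occ=0, LF[8]=C('$')+0=0+0=0
L[9]='p': occ=0, LF[9]=C('p')+0=11+0=11
L[10]='i': occ=0, LF[10]=C('i')+0=7+0=7
L[11]='a': occ=1, LF[11]=C('a')+1=1+1=2
L[12]='e': occ=0, LF[12]=C('e')+0=5+0=5
L[13]='r': occ=0, LF[13]=C('r')+0=12+0=12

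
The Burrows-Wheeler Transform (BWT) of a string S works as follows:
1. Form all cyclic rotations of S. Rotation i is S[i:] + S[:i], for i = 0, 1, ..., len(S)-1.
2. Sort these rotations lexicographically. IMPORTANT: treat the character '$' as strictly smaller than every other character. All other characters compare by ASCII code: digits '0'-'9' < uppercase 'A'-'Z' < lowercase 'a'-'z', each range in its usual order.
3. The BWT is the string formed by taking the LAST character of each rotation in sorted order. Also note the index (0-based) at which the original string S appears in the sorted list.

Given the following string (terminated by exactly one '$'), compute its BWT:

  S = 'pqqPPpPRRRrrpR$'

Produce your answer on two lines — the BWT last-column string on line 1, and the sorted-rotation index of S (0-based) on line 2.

All 15 rotations (rotation i = S[i:]+S[:i]):
  rot[0] = pqqPPpPRRRrrpR$
  rot[1] = qqPPpPRRRrrpR$p
  rot[2] = qPPpPRRRrrpR$pq
  rot[3] = PPpPRRRrrpR$pqq
  rot[4] = PpPRRRrrpR$pqqP
  rot[5] = pPRRRrrpR$pqqPP
  rot[6] = PRRRrrpR$pqqPPp
  rot[7] = RRRrrpR$pqqPPpP
  rot[8] = RRrrpR$pqqPPpPR
  rot[9] = RrrpR$pqqPPpPRR
  rot[10] = rrpR$pqqPPpPRRR
  rot[11] = rpR$pqqPPpPRRRr
  rot[12] = pR$pqqPPpPRRRrr
  rot[13] = R$pqqPPpPRRRrrp
  rot[14] = $pqqPPpPRRRrrpR
Sorted (with $ < everything):
  sorted[0] = $pqqPPpPRRRrrpR  (last char: 'R')
  sorted[1] = PPpPRRRrrpR$pqq  (last char: 'q')
  sorted[2] = PRRRrrpR$pqqPPp  (last char: 'p')
  sorted[3] = PpPRRRrrpR$pqqP  (last char: 'P')
  sorted[4] = R$pqqPPpPRRRrrp  (last char: 'p')
  sorted[5] = RRRrrpR$pqqPPpP  (last char: 'P')
  sorted[6] = RRrrpR$pqqPPpPR  (last char: 'R')
  sorted[7] = RrrpR$pqqPPpPRR  (last char: 'R')
  sorted[8] = pPRRRrrpR$pqqPP  (last char: 'P')
  sorted[9] = pR$pqqPPpPRRRrr  (last char: 'r')
  sorted[10] = pqqPPpPRRRrrpR$  (last char: '$')
  sorted[11] = qPPpPRRRrrpR$pq  (last char: 'q')
  sorted[12] = qqPPpPRRRrrpR$p  (last char: 'p')
  sorted[13] = rpR$pqqPPpPRRRr  (last char: 'r')
  sorted[14] = rrpR$pqqPPpPRRR  (last char: 'R')
Last column: RqpPpPRRPr$qprR
Original string S is at sorted index 10

Answer: RqpPpPRRPr$qprR
10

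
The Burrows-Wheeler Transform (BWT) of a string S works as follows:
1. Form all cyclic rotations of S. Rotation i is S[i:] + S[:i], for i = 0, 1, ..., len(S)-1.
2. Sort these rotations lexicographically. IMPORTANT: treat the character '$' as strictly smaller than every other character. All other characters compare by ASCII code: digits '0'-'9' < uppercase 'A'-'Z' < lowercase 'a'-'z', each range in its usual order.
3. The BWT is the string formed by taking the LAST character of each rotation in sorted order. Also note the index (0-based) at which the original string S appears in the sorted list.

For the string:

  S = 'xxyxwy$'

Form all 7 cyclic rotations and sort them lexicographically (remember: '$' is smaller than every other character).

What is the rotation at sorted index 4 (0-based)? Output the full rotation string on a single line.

Answer: xyxwy$x

Derivation:
All 7 rotations (rotation i = S[i:]+S[:i]):
  rot[0] = xxyxwy$
  rot[1] = xyxwy$x
  rot[2] = yxwy$xx
  rot[3] = xwy$xxy
  rot[4] = wy$xxyx
  rot[5] = y$xxyxw
  rot[6] = $xxyxwy
Sorted (with $ < everything):
  sorted[0] = $xxyxwy
  sorted[1] = wy$xxyx
  sorted[2] = xwy$xxy
  sorted[3] = xxyxwy$
  sorted[4] = xyxwy$x
  sorted[5] = y$xxyxw
  sorted[6] = yxwy$xx
sorted[4] = xyxwy$x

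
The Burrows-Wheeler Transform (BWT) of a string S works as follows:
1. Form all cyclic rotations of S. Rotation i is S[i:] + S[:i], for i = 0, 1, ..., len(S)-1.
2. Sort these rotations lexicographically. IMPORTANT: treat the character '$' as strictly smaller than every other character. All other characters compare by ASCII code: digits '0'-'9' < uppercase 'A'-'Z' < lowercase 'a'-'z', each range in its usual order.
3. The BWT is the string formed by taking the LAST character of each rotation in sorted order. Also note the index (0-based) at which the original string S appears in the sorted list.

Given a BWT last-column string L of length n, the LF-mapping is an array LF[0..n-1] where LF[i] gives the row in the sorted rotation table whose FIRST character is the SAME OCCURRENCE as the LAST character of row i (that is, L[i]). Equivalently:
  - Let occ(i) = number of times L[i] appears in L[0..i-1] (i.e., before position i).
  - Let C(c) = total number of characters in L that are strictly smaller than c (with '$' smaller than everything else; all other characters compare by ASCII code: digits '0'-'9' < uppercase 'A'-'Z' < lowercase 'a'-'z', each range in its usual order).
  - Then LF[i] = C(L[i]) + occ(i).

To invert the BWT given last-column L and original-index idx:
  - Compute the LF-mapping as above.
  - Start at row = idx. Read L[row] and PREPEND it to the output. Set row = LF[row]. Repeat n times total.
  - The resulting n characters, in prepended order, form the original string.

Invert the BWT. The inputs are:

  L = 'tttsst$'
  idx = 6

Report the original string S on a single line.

LF mapping: 3 4 5 1 2 6 0
Walk LF starting at row 6, prepending L[row]:
  step 1: row=6, L[6]='$', prepend. Next row=LF[6]=0
  step 2: row=0, L[0]='t', prepend. Next row=LF[0]=3
  step 3: row=3, L[3]='s', prepend. Next row=LF[3]=1
  step 4: row=1, L[1]='t', prepend. Next row=LF[1]=4
  step 5: row=4, L[4]='s', prepend. Next row=LF[4]=2
  step 6: row=2, L[2]='t', prepend. Next row=LF[2]=5
  step 7: row=5, L[5]='t', prepend. Next row=LF[5]=6
Reversed output: ttstst$

Answer: ttstst$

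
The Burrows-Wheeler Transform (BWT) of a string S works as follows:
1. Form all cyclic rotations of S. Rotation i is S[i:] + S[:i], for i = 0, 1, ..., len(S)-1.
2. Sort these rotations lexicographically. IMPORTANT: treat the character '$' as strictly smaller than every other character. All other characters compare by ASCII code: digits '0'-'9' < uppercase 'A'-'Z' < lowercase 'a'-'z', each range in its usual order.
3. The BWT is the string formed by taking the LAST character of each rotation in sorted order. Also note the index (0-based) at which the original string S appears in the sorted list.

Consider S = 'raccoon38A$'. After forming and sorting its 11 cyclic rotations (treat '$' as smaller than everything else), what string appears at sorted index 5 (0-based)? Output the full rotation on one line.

Answer: ccoon38A$ra

Derivation:
All 11 rotations (rotation i = S[i:]+S[:i]):
  rot[0] = raccoon38A$
  rot[1] = accoon38A$r
  rot[2] = ccoon38A$ra
  rot[3] = coon38A$rac
  rot[4] = oon38A$racc
  rot[5] = on38A$racco
  rot[6] = n38A$raccoo
  rot[7] = 38A$raccoon
  rot[8] = 8A$raccoon3
  rot[9] = A$raccoon38
  rot[10] = $raccoon38A
Sorted (with $ < everything):
  sorted[0] = $raccoon38A
  sorted[1] = 38A$raccoon
  sorted[2] = 8A$raccoon3
  sorted[3] = A$raccoon38
  sorted[4] = accoon38A$r
  sorted[5] = ccoon38A$ra
  sorted[6] = coon38A$rac
  sorted[7] = n38A$raccoo
  sorted[8] = on38A$racco
  sorted[9] = oon38A$racc
  sorted[10] = raccoon38A$
sorted[5] = ccoon38A$ra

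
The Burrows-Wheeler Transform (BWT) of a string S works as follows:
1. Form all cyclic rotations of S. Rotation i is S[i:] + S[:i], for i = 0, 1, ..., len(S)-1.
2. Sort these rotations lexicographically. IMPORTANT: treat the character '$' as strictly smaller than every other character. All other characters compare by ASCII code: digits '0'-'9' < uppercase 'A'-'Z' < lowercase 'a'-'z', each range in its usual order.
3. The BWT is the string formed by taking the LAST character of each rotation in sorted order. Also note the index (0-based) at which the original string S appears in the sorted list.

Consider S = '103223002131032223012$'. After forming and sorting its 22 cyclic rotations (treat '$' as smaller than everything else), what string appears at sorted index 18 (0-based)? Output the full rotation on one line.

All 22 rotations (rotation i = S[i:]+S[:i]):
  rot[0] = 103223002131032223012$
  rot[1] = 03223002131032223012$1
  rot[2] = 3223002131032223012$10
  rot[3] = 223002131032223012$103
  rot[4] = 23002131032223012$1032
  rot[5] = 3002131032223012$10322
  rot[6] = 002131032223012$103223
  rot[7] = 02131032223012$1032230
  rot[8] = 2131032223012$10322300
  rot[9] = 131032223012$103223002
  rot[10] = 31032223012$1032230021
  rot[11] = 1032223012$10322300213
  rot[12] = 032223012$103223002131
  rot[13] = 32223012$1032230021310
  rot[14] = 2223012$10322300213103
  rot[15] = 223012$103223002131032
  rot[16] = 23012$1032230021310322
  rot[17] = 3012$10322300213103222
  rot[18] = 012$103223002131032223
  rot[19] = 12$1032230021310322230
  rot[20] = 2$10322300213103222301
  rot[21] = $103223002131032223012
Sorted (with $ < everything):
  sorted[0] = $103223002131032223012
  sorted[1] = 002131032223012$103223
  sorted[2] = 012$103223002131032223
  sorted[3] = 02131032223012$1032230
  sorted[4] = 032223012$103223002131
  sorted[5] = 03223002131032223012$1
  sorted[6] = 1032223012$10322300213
  sorted[7] = 103223002131032223012$
  sorted[8] = 12$1032230021310322230
  sorted[9] = 131032223012$103223002
  sorted[10] = 2$10322300213103222301
  sorted[11] = 2131032223012$10322300
  sorted[12] = 2223012$10322300213103
  sorted[13] = 223002131032223012$103
  sorted[14] = 223012$103223002131032
  sorted[15] = 23002131032223012$1032
  sorted[16] = 23012$1032230021310322
  sorted[17] = 3002131032223012$10322
  sorted[18] = 3012$10322300213103222
  sorted[19] = 31032223012$1032230021
  sorted[20] = 32223012$1032230021310
  sorted[21] = 3223002131032223012$10
sorted[18] = 3012$10322300213103222

Answer: 3012$10322300213103222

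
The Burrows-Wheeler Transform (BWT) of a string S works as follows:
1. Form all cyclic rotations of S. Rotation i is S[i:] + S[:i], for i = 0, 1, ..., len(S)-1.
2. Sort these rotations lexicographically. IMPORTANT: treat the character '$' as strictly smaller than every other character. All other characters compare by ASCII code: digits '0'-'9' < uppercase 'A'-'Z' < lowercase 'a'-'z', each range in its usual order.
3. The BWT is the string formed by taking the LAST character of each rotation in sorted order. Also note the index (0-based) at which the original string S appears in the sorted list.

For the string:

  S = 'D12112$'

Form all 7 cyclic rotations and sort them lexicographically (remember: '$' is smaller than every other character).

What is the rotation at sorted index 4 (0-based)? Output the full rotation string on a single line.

Answer: 2$D1211

Derivation:
All 7 rotations (rotation i = S[i:]+S[:i]):
  rot[0] = D12112$
  rot[1] = 12112$D
  rot[2] = 2112$D1
  rot[3] = 112$D12
  rot[4] = 12$D121
  rot[5] = 2$D1211
  rot[6] = $D12112
Sorted (with $ < everything):
  sorted[0] = $D12112
  sorted[1] = 112$D12
  sorted[2] = 12$D121
  sorted[3] = 12112$D
  sorted[4] = 2$D1211
  sorted[5] = 2112$D1
  sorted[6] = D12112$
sorted[4] = 2$D1211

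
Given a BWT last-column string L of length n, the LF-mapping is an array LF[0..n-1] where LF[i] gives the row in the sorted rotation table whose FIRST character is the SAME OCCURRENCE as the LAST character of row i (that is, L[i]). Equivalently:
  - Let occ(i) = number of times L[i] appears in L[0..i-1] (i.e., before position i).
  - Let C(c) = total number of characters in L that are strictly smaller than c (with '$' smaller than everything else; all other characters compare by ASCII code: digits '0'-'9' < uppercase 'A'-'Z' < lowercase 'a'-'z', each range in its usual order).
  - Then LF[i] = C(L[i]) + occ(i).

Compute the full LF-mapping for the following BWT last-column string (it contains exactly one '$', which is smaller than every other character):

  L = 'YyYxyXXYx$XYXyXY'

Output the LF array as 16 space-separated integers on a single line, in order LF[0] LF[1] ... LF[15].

Char counts: '$':1, 'X':5, 'Y':5, 'x':2, 'y':3
C (first-col start): C('$')=0, C('X')=1, C('Y')=6, C('x')=11, C('y')=13
L[0]='Y': occ=0, LF[0]=C('Y')+0=6+0=6
L[1]='y': occ=0, LF[1]=C('y')+0=13+0=13
L[2]='Y': occ=1, LF[2]=C('Y')+1=6+1=7
L[3]='x': occ=0, LF[3]=C('x')+0=11+0=11
L[4]='y': occ=1, LF[4]=C('y')+1=13+1=14
L[5]='X': occ=0, LF[5]=C('X')+0=1+0=1
L[6]='X': occ=1, LF[6]=C('X')+1=1+1=2
L[7]='Y': occ=2, LF[7]=C('Y')+2=6+2=8
L[8]='x': occ=1, LF[8]=C('x')+1=11+1=12
L[9]='$': occ=0, LF[9]=C('$')+0=0+0=0
L[10]='X': occ=2, LF[10]=C('X')+2=1+2=3
L[11]='Y': occ=3, LF[11]=C('Y')+3=6+3=9
L[12]='X': occ=3, LF[12]=C('X')+3=1+3=4
L[13]='y': occ=2, LF[13]=C('y')+2=13+2=15
L[14]='X': occ=4, LF[14]=C('X')+4=1+4=5
L[15]='Y': occ=4, LF[15]=C('Y')+4=6+4=10

Answer: 6 13 7 11 14 1 2 8 12 0 3 9 4 15 5 10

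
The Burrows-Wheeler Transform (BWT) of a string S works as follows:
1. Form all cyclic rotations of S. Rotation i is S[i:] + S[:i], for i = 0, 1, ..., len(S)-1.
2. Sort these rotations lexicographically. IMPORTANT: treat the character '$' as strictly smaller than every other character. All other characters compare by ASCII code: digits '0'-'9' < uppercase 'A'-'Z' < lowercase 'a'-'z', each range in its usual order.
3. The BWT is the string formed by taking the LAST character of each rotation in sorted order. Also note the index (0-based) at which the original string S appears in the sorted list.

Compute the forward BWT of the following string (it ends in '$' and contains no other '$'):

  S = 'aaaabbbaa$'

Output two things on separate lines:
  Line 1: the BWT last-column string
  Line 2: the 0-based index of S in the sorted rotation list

All 10 rotations (rotation i = S[i:]+S[:i]):
  rot[0] = aaaabbbaa$
  rot[1] = aaabbbaa$a
  rot[2] = aabbbaa$aa
  rot[3] = abbbaa$aaa
  rot[4] = bbbaa$aaaa
  rot[5] = bbaa$aaaab
  rot[6] = baa$aaaabb
  rot[7] = aa$aaaabbb
  rot[8] = a$aaaabbba
  rot[9] = $aaaabbbaa
Sorted (with $ < everything):
  sorted[0] = $aaaabbbaa  (last char: 'a')
  sorted[1] = a$aaaabbba  (last char: 'a')
  sorted[2] = aa$aaaabbb  (last char: 'b')
  sorted[3] = aaaabbbaa$  (last char: '$')
  sorted[4] = aaabbbaa$a  (last char: 'a')
  sorted[5] = aabbbaa$aa  (last char: 'a')
  sorted[6] = abbbaa$aaa  (last char: 'a')
  sorted[7] = baa$aaaabb  (last char: 'b')
  sorted[8] = bbaa$aaaab  (last char: 'b')
  sorted[9] = bbbaa$aaaa  (last char: 'a')
Last column: aab$aaabba
Original string S is at sorted index 3

Answer: aab$aaabba
3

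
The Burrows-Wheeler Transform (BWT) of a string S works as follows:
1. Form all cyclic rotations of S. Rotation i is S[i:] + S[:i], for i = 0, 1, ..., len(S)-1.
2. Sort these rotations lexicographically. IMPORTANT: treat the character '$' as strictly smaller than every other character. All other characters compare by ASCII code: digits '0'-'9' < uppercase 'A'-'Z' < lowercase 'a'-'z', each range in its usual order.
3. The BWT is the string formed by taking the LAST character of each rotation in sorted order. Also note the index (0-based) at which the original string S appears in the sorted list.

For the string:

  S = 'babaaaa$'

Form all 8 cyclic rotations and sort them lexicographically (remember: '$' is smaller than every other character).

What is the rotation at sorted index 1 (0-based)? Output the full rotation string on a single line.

Answer: a$babaaa

Derivation:
All 8 rotations (rotation i = S[i:]+S[:i]):
  rot[0] = babaaaa$
  rot[1] = abaaaa$b
  rot[2] = baaaa$ba
  rot[3] = aaaa$bab
  rot[4] = aaa$baba
  rot[5] = aa$babaa
  rot[6] = a$babaaa
  rot[7] = $babaaaa
Sorted (with $ < everything):
  sorted[0] = $babaaaa
  sorted[1] = a$babaaa
  sorted[2] = aa$babaa
  sorted[3] = aaa$baba
  sorted[4] = aaaa$bab
  sorted[5] = abaaaa$b
  sorted[6] = baaaa$ba
  sorted[7] = babaaaa$
sorted[1] = a$babaaa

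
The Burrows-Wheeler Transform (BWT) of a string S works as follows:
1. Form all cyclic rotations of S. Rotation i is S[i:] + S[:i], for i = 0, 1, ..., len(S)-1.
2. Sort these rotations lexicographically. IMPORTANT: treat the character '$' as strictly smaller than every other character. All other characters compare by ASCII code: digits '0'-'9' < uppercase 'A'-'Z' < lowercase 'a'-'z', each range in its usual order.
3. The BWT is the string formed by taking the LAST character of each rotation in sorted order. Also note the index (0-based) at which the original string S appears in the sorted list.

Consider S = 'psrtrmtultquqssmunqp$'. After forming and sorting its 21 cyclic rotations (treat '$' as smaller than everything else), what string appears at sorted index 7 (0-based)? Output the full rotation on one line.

All 21 rotations (rotation i = S[i:]+S[:i]):
  rot[0] = psrtrmtultquqssmunqp$
  rot[1] = srtrmtultquqssmunqp$p
  rot[2] = rtrmtultquqssmunqp$ps
  rot[3] = trmtultquqssmunqp$psr
  rot[4] = rmtultquqssmunqp$psrt
  rot[5] = mtultquqssmunqp$psrtr
  rot[6] = tultquqssmunqp$psrtrm
  rot[7] = ultquqssmunqp$psrtrmt
  rot[8] = ltquqssmunqp$psrtrmtu
  rot[9] = tquqssmunqp$psrtrmtul
  rot[10] = quqssmunqp$psrtrmtult
  rot[11] = uqssmunqp$psrtrmtultq
  rot[12] = qssmunqp$psrtrmtultqu
  rot[13] = ssmunqp$psrtrmtultquq
  rot[14] = smunqp$psrtrmtultquqs
  rot[15] = munqp$psrtrmtultquqss
  rot[16] = unqp$psrtrmtultquqssm
  rot[17] = nqp$psrtrmtultquqssmu
  rot[18] = qp$psrtrmtultquqssmun
  rot[19] = p$psrtrmtultquqssmunq
  rot[20] = $psrtrmtultquqssmunqp
Sorted (with $ < everything):
  sorted[0] = $psrtrmtultquqssmunqp
  sorted[1] = ltquqssmunqp$psrtrmtu
  sorted[2] = mtultquqssmunqp$psrtr
  sorted[3] = munqp$psrtrmtultquqss
  sorted[4] = nqp$psrtrmtultquqssmu
  sorted[5] = p$psrtrmtultquqssmunq
  sorted[6] = psrtrmtultquqssmunqp$
  sorted[7] = qp$psrtrmtultquqssmun
  sorted[8] = qssmunqp$psrtrmtultqu
  sorted[9] = quqssmunqp$psrtrmtult
  sorted[10] = rmtultquqssmunqp$psrt
  sorted[11] = rtrmtultquqssmunqp$ps
  sorted[12] = smunqp$psrtrmtultquqs
  sorted[13] = srtrmtultquqssmunqp$p
  sorted[14] = ssmunqp$psrtrmtultquq
  sorted[15] = tquqssmunqp$psrtrmtul
  sorted[16] = trmtultquqssmunqp$psr
  sorted[17] = tultquqssmunqp$psrtrm
  sorted[18] = ultquqssmunqp$psrtrmt
  sorted[19] = unqp$psrtrmtultquqssm
  sorted[20] = uqssmunqp$psrtrmtultq
sorted[7] = qp$psrtrmtultquqssmun

Answer: qp$psrtrmtultquqssmun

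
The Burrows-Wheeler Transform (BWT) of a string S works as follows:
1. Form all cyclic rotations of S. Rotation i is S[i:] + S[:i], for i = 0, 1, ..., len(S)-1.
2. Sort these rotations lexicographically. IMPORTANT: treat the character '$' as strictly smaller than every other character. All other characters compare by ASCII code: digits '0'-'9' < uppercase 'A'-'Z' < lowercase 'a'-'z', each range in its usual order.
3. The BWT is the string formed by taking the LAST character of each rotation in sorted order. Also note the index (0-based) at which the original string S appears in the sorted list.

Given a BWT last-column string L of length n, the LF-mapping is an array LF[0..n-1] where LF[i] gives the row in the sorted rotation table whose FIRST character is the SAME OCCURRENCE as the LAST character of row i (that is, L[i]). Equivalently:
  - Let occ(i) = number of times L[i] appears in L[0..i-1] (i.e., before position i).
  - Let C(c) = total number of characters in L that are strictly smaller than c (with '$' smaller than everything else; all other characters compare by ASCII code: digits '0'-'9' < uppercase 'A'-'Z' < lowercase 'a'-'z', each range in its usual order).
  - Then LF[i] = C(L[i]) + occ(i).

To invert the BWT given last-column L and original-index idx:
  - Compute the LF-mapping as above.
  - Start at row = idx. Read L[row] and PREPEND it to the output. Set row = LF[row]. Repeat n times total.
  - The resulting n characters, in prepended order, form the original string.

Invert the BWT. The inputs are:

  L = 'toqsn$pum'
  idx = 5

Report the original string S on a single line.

Answer: qnpsomut$

Derivation:
LF mapping: 7 3 5 6 2 0 4 8 1
Walk LF starting at row 5, prepending L[row]:
  step 1: row=5, L[5]='$', prepend. Next row=LF[5]=0
  step 2: row=0, L[0]='t', prepend. Next row=LF[0]=7
  step 3: row=7, L[7]='u', prepend. Next row=LF[7]=8
  step 4: row=8, L[8]='m', prepend. Next row=LF[8]=1
  step 5: row=1, L[1]='o', prepend. Next row=LF[1]=3
  step 6: row=3, L[3]='s', prepend. Next row=LF[3]=6
  step 7: row=6, L[6]='p', prepend. Next row=LF[6]=4
  step 8: row=4, L[4]='n', prepend. Next row=LF[4]=2
  step 9: row=2, L[2]='q', prepend. Next row=LF[2]=5
Reversed output: qnpsomut$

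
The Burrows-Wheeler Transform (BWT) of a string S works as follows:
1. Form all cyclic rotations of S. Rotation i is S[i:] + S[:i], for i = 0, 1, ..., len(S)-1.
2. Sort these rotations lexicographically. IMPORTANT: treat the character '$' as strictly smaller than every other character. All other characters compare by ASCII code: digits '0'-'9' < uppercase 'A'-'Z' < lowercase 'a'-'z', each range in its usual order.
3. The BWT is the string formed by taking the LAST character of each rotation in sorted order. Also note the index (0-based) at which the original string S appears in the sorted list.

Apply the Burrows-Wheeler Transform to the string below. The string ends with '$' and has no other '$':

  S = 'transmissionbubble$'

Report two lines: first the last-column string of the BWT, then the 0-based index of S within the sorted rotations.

Answer: erubnlsmbsoaitsni$b
17

Derivation:
All 19 rotations (rotation i = S[i:]+S[:i]):
  rot[0] = transmissionbubble$
  rot[1] = ransmissionbubble$t
  rot[2] = ansmissionbubble$tr
  rot[3] = nsmissionbubble$tra
  rot[4] = smissionbubble$tran
  rot[5] = missionbubble$trans
  rot[6] = issionbubble$transm
  rot[7] = ssionbubble$transmi
  rot[8] = sionbubble$transmis
  rot[9] = ionbubble$transmiss
  rot[10] = onbubble$transmissi
  rot[11] = nbubble$transmissio
  rot[12] = bubble$transmission
  rot[13] = ubble$transmissionb
  rot[14] = bble$transmissionbu
  rot[15] = ble$transmissionbub
  rot[16] = le$transmissionbubb
  rot[17] = e$transmissionbubbl
  rot[18] = $transmissionbubble
Sorted (with $ < everything):
  sorted[0] = $transmissionbubble  (last char: 'e')
  sorted[1] = ansmissionbubble$tr  (last char: 'r')
  sorted[2] = bble$transmissionbu  (last char: 'u')
  sorted[3] = ble$transmissionbub  (last char: 'b')
  sorted[4] = bubble$transmission  (last char: 'n')
  sorted[5] = e$transmissionbubbl  (last char: 'l')
  sorted[6] = ionbubble$transmiss  (last char: 's')
  sorted[7] = issionbubble$transm  (last char: 'm')
  sorted[8] = le$transmissionbubb  (last char: 'b')
  sorted[9] = missionbubble$trans  (last char: 's')
  sorted[10] = nbubble$transmissio  (last char: 'o')
  sorted[11] = nsmissionbubble$tra  (last char: 'a')
  sorted[12] = onbubble$transmissi  (last char: 'i')
  sorted[13] = ransmissionbubble$t  (last char: 't')
  sorted[14] = sionbubble$transmis  (last char: 's')
  sorted[15] = smissionbubble$tran  (last char: 'n')
  sorted[16] = ssionbubble$transmi  (last char: 'i')
  sorted[17] = transmissionbubble$  (last char: '$')
  sorted[18] = ubble$transmissionb  (last char: 'b')
Last column: erubnlsmbsoaitsni$b
Original string S is at sorted index 17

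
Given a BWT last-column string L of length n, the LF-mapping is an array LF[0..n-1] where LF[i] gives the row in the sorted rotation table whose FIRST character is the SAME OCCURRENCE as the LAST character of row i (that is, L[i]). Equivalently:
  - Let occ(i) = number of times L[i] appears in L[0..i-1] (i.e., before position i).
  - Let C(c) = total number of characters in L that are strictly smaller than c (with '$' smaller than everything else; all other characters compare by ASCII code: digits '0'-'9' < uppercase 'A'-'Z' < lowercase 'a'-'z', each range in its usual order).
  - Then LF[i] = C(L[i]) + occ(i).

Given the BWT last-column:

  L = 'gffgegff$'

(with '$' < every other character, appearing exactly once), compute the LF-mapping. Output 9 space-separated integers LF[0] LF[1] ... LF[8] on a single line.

Char counts: '$':1, 'e':1, 'f':4, 'g':3
C (first-col start): C('$')=0, C('e')=1, C('f')=2, C('g')=6
L[0]='g': occ=0, LF[0]=C('g')+0=6+0=6
L[1]='f': occ=0, LF[1]=C('f')+0=2+0=2
L[2]='f': occ=1, LF[2]=C('f')+1=2+1=3
L[3]='g': occ=1, LF[3]=C('g')+1=6+1=7
L[4]='e': occ=0, LF[4]=C('e')+0=1+0=1
L[5]='g': occ=2, LF[5]=C('g')+2=6+2=8
L[6]='f': occ=2, LF[6]=C('f')+2=2+2=4
L[7]='f': occ=3, LF[7]=C('f')+3=2+3=5
L[8]='$': occ=0, LF[8]=C('$')+0=0+0=0

Answer: 6 2 3 7 1 8 4 5 0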